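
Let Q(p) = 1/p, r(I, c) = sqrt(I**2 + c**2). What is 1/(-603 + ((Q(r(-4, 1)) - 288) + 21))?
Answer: -14790/12867299 - sqrt(17)/12867299 ≈ -0.0011497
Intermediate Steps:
1/(-603 + ((Q(r(-4, 1)) - 288) + 21)) = 1/(-603 + ((1/(sqrt((-4)**2 + 1**2)) - 288) + 21)) = 1/(-603 + ((1/(sqrt(16 + 1)) - 288) + 21)) = 1/(-603 + ((1/(sqrt(17)) - 288) + 21)) = 1/(-603 + ((sqrt(17)/17 - 288) + 21)) = 1/(-603 + ((-288 + sqrt(17)/17) + 21)) = 1/(-603 + (-267 + sqrt(17)/17)) = 1/(-870 + sqrt(17)/17)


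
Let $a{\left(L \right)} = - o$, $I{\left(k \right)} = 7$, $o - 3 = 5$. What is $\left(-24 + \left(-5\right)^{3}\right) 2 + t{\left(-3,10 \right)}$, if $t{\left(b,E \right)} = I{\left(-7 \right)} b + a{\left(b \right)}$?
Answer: $-327$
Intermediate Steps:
$o = 8$ ($o = 3 + 5 = 8$)
$a{\left(L \right)} = -8$ ($a{\left(L \right)} = \left(-1\right) 8 = -8$)
$t{\left(b,E \right)} = -8 + 7 b$ ($t{\left(b,E \right)} = 7 b - 8 = -8 + 7 b$)
$\left(-24 + \left(-5\right)^{3}\right) 2 + t{\left(-3,10 \right)} = \left(-24 + \left(-5\right)^{3}\right) 2 + \left(-8 + 7 \left(-3\right)\right) = \left(-24 - 125\right) 2 - 29 = \left(-149\right) 2 - 29 = -298 - 29 = -327$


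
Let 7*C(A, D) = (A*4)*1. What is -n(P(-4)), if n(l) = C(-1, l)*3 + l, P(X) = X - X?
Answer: 12/7 ≈ 1.7143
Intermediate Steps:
P(X) = 0
C(A, D) = 4*A/7 (C(A, D) = ((A*4)*1)/7 = ((4*A)*1)/7 = (4*A)/7 = 4*A/7)
n(l) = -12/7 + l (n(l) = ((4/7)*(-1))*3 + l = -4/7*3 + l = -12/7 + l)
-n(P(-4)) = -(-12/7 + 0) = -1*(-12/7) = 12/7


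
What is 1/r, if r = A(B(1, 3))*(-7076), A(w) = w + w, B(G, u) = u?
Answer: -1/42456 ≈ -2.3554e-5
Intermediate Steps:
A(w) = 2*w
r = -42456 (r = (2*3)*(-7076) = 6*(-7076) = -42456)
1/r = 1/(-42456) = -1/42456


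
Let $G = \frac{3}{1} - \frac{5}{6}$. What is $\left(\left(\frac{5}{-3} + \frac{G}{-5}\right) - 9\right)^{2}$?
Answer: $\frac{12321}{100} \approx 123.21$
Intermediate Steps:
$G = \frac{13}{6}$ ($G = 3 \cdot 1 - \frac{5}{6} = 3 - \frac{5}{6} = \frac{13}{6} \approx 2.1667$)
$\left(\left(\frac{5}{-3} + \frac{G}{-5}\right) - 9\right)^{2} = \left(\left(\frac{5}{-3} + \frac{13}{6 \left(-5\right)}\right) - 9\right)^{2} = \left(\left(5 \left(- \frac{1}{3}\right) + \frac{13}{6} \left(- \frac{1}{5}\right)\right) - 9\right)^{2} = \left(\left(- \frac{5}{3} - \frac{13}{30}\right) - 9\right)^{2} = \left(- \frac{21}{10} - 9\right)^{2} = \left(- \frac{111}{10}\right)^{2} = \frac{12321}{100}$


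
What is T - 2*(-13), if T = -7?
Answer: 19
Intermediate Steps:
T - 2*(-13) = -7 - 2*(-13) = -7 + 26 = 19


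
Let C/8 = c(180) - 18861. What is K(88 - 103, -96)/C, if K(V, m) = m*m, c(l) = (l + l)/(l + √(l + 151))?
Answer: -77412941952/1267299543461 + 46080*√331/1267299543461 ≈ -0.061084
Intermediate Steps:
c(l) = 2*l/(l + √(151 + l)) (c(l) = (2*l)/(l + √(151 + l)) = 2*l/(l + √(151 + l)))
C = -150888 + 2880/(180 + √331) (C = 8*(2*180/(180 + √(151 + 180)) - 18861) = 8*(2*180/(180 + √331) - 18861) = 8*(360/(180 + √331) - 18861) = 8*(-18861 + 360/(180 + √331)) = -150888 + 2880/(180 + √331) ≈ -1.5087e+5)
K(V, m) = m²
K(88 - 103, -96)/C = (-96)²/(-4838308872/32069 - 2880*√331/32069) = 9216/(-4838308872/32069 - 2880*√331/32069)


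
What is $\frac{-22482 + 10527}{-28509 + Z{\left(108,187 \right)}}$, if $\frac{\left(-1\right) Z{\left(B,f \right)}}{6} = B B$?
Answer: $\frac{3985}{32831} \approx 0.12138$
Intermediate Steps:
$Z{\left(B,f \right)} = - 6 B^{2}$ ($Z{\left(B,f \right)} = - 6 B B = - 6 B^{2}$)
$\frac{-22482 + 10527}{-28509 + Z{\left(108,187 \right)}} = \frac{-22482 + 10527}{-28509 - 6 \cdot 108^{2}} = - \frac{11955}{-28509 - 69984} = - \frac{11955}{-98493} = \left(-11955\right) \left(- \frac{1}{98493}\right) = \frac{3985}{32831}$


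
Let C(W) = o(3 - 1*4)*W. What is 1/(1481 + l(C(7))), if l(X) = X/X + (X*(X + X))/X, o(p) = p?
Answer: 1/1468 ≈ 0.00068120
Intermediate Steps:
C(W) = -W (C(W) = (3 - 1*4)*W = (3 - 4)*W = -W)
l(X) = 1 + 2*X (l(X) = 1 + (X*(2*X))/X = 1 + (2*X**2)/X = 1 + 2*X)
1/(1481 + l(C(7))) = 1/(1481 + (1 + 2*(-1*7))) = 1/(1481 + (1 + 2*(-7))) = 1/(1481 + (1 - 14)) = 1/(1481 - 13) = 1/1468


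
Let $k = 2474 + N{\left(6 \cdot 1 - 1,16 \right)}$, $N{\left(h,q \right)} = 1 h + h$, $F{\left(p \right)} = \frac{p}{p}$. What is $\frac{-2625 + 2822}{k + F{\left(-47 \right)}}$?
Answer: $\frac{197}{2485} \approx 0.079276$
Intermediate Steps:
$F{\left(p \right)} = 1$
$N{\left(h,q \right)} = 2 h$ ($N{\left(h,q \right)} = h + h = 2 h$)
$k = 2484$ ($k = 2474 + 2 \left(6 \cdot 1 - 1\right) = 2474 + 2 \left(6 - 1\right) = 2474 + 2 \cdot 5 = 2474 + 10 = 2484$)
$\frac{-2625 + 2822}{k + F{\left(-47 \right)}} = \frac{-2625 + 2822}{2484 + 1} = \frac{197}{2485}$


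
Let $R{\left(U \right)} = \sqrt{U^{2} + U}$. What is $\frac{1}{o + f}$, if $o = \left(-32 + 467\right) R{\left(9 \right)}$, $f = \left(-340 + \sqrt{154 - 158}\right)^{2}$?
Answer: $\frac{1}{115596 - 1360 i + 1305 \sqrt{10}} \approx 8.3515 \cdot 10^{-6} + 9.487 \cdot 10^{-8} i$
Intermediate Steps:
$f = \left(-340 + 2 i\right)^{2}$ ($f = \left(-340 + \sqrt{-4}\right)^{2} = \left(-340 + 2 i\right)^{2} \approx 1.156 \cdot 10^{5} - 1360.0 i$)
$R{\left(U \right)} = \sqrt{U + U^{2}}$
$o = 1305 \sqrt{10}$ ($o = \left(-32 + 467\right) \sqrt{9 \left(1 + 9\right)} = 435 \sqrt{9 \cdot 10} = 435 \sqrt{90} = 435 \cdot 3 \sqrt{10} = 1305 \sqrt{10} \approx 4126.8$)
$\frac{1}{o + f} = \frac{1}{1305 \sqrt{10} + \left(115596 - 1360 i\right)} = \frac{1}{115596 - 1360 i + 1305 \sqrt{10}}$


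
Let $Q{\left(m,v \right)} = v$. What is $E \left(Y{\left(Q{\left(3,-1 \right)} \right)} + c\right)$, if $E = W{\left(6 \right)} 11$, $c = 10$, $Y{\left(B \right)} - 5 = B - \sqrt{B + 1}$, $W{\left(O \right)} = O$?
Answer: $924$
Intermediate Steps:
$Y{\left(B \right)} = 5 + B - \sqrt{1 + B}$ ($Y{\left(B \right)} = 5 + \left(B - \sqrt{B + 1}\right) = 5 + \left(B - \sqrt{1 + B}\right) = 5 + B - \sqrt{1 + B}$)
$E = 66$ ($E = 6 \cdot 11 = 66$)
$E \left(Y{\left(Q{\left(3,-1 \right)} \right)} + c\right) = 66 \left(\left(5 - 1 - \sqrt{1 - 1}\right) + 10\right) = 66 \left(\left(5 - 1 - \sqrt{0}\right) + 10\right) = 66 \left(\left(5 - 1 - 0\right) + 10\right) = 66 \left(\left(5 - 1 + 0\right) + 10\right) = 66 \left(4 + 10\right) = 66 \cdot 14 = 924$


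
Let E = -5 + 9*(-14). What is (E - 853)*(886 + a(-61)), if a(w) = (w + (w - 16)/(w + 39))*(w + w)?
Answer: -7774584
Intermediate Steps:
E = -131 (E = -5 - 126 = -131)
a(w) = 2*w*(w + (-16 + w)/(39 + w)) (a(w) = (w + (-16 + w)/(39 + w))*(2*w) = 2*w*(w + (-16 + w)/(39 + w)))
(E - 853)*(886 + a(-61)) = (-131 - 853)*(886 + 2*(-61)*(-16 + (-61)² + 40*(-61))/(39 - 61)) = -984*(886 + 2*(-61)*(-16 + 3721 - 2440)/(-22)) = -984*(886 + 2*(-61)*(-1/22)*1265) = -984*(886 + 7015) = -984*7901 = -7774584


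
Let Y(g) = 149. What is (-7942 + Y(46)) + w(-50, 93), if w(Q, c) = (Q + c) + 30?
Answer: -7720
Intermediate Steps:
w(Q, c) = 30 + Q + c
(-7942 + Y(46)) + w(-50, 93) = (-7942 + 149) + (30 - 50 + 93) = -7793 + 73 = -7720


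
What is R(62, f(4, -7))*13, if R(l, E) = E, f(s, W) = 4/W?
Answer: -52/7 ≈ -7.4286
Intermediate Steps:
R(62, f(4, -7))*13 = (4/(-7))*13 = (4*(-1/7))*13 = -4/7*13 = -52/7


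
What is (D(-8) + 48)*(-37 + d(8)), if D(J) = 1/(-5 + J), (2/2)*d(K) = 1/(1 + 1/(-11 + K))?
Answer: -44233/26 ≈ -1701.3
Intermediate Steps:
d(K) = 1/(1 + 1/(-11 + K))
(D(-8) + 48)*(-37 + d(8)) = (1/(-5 - 8) + 48)*(-37 + (-11 + 8)/(-10 + 8)) = (1/(-13) + 48)*(-37 - 3/(-2)) = (-1/13 + 48)*(-37 - ½*(-3)) = 623*(-37 + 3/2)/13 = (623/13)*(-71/2) = -44233/26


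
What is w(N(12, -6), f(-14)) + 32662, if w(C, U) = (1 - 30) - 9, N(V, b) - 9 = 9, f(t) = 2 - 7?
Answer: 32624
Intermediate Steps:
f(t) = -5
N(V, b) = 18 (N(V, b) = 9 + 9 = 18)
w(C, U) = -38 (w(C, U) = -29 - 9 = -38)
w(N(12, -6), f(-14)) + 32662 = -38 + 32662 = 32624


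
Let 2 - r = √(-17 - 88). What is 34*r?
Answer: 68 - 34*I*√105 ≈ 68.0 - 348.4*I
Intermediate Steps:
r = 2 - I*√105 (r = 2 - √(-17 - 88) = 2 - √(-105) = 2 - I*√105 ≈ 2.0 - 10.247*I)
34*r = 34*(2 - I*√105) = 68 - 34*I*√105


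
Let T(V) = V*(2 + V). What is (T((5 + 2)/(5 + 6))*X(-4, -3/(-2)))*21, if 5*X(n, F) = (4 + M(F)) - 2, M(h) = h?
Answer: 29841/1210 ≈ 24.662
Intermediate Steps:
X(n, F) = 2/5 + F/5 (X(n, F) = ((4 + F) - 2)/5 = (2 + F)/5 = 2/5 + F/5)
(T((5 + 2)/(5 + 6))*X(-4, -3/(-2)))*21 = ((((5 + 2)/(5 + 6))*(2 + (5 + 2)/(5 + 6)))*(2/5 + (-3/(-2))/5))*21 = (((7/11)*(2 + 7/11))*(2/5 + (-3*(-1/2))/5))*21 = (((7*(1/11))*(2 + 7*(1/11)))*(2/5 + (1/5)*(3/2)))*21 = ((7*(2 + 7/11)/11)*(2/5 + 3/10))*21 = (((7/11)*(29/11))*(7/10))*21 = ((203/121)*(7/10))*21 = (1421/1210)*21 = 29841/1210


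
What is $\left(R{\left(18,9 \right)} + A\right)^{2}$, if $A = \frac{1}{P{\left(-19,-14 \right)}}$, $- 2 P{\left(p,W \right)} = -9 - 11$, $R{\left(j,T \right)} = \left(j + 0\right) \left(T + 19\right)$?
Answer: $\frac{25411681}{100} \approx 2.5412 \cdot 10^{5}$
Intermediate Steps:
$R{\left(j,T \right)} = j \left(19 + T\right)$
$P{\left(p,W \right)} = 10$ ($P{\left(p,W \right)} = - \frac{-9 - 11}{2} = \left(- \frac{1}{2}\right) \left(-20\right) = 10$)
$A = \frac{1}{10} \approx 0.1$
$\left(R{\left(18,9 \right)} + A\right)^{2} = \left(18 \left(19 + 9\right) + \frac{1}{10}\right)^{2} = \left(18 \cdot 28 + \frac{1}{10}\right)^{2} = \left(504 + \frac{1}{10}\right)^{2} = \left(\frac{5041}{10}\right)^{2} = \frac{25411681}{100}$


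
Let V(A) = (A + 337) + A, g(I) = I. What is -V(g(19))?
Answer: -375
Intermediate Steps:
V(A) = 337 + 2*A (V(A) = (337 + A) + A = 337 + 2*A)
-V(g(19)) = -(337 + 2*19) = -(337 + 38) = -1*375 = -375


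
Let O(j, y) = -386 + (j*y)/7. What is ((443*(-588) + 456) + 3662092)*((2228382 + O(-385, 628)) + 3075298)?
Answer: 17924638308256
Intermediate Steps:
O(j, y) = -386 + j*y/7 (O(j, y) = -386 + (j*y)*(⅐) = -386 + j*y/7)
((443*(-588) + 456) + 3662092)*((2228382 + O(-385, 628)) + 3075298) = ((443*(-588) + 456) + 3662092)*((2228382 + (-386 + (⅐)*(-385)*628)) + 3075298) = ((-260484 + 456) + 3662092)*((2228382 + (-386 - 34540)) + 3075298) = (-260028 + 3662092)*((2228382 - 34926) + 3075298) = 3402064*(2193456 + 3075298) = 3402064*5268754 = 17924638308256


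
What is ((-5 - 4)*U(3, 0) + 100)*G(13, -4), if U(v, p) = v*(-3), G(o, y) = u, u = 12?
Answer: 2172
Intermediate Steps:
G(o, y) = 12
U(v, p) = -3*v
((-5 - 4)*U(3, 0) + 100)*G(13, -4) = ((-5 - 4)*(-3*3) + 100)*12 = (-9*(-9) + 100)*12 = (81 + 100)*12 = 181*12 = 2172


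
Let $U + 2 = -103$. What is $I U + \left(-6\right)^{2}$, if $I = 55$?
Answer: $-5739$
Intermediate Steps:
$U = -105$ ($U = -2 - 103 = -105$)
$I U + \left(-6\right)^{2} = 55 \left(-105\right) + \left(-6\right)^{2} = -5775 + 36 = -5739$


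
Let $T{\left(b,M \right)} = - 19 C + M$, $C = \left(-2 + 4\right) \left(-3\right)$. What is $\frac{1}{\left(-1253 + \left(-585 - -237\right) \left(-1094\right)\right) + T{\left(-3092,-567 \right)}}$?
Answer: $\frac{1}{379006} \approx 2.6385 \cdot 10^{-6}$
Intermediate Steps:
$C = -6$ ($C = 2 \left(-3\right) = -6$)
$T{\left(b,M \right)} = 114 + M$ ($T{\left(b,M \right)} = \left(-19\right) \left(-6\right) + M = 114 + M$)
$\frac{1}{\left(-1253 + \left(-585 - -237\right) \left(-1094\right)\right) + T{\left(-3092,-567 \right)}} = \frac{1}{\left(-1253 + \left(-585 - -237\right) \left(-1094\right)\right) + \left(114 - 567\right)} = \frac{1}{\left(-1253 + \left(-585 + 237\right) \left(-1094\right)\right) - 453} = \frac{1}{\left(-1253 - -380712\right) - 453} = \frac{1}{\left(-1253 + 380712\right) - 453} = \frac{1}{379459 - 453} = \frac{1}{379006}$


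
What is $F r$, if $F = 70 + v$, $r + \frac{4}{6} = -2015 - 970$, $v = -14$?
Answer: $- \frac{501592}{3} \approx -1.672 \cdot 10^{5}$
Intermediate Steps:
$r = - \frac{8957}{3}$ ($r = - \frac{2}{3} - 2985 = - \frac{8957}{3} \approx -2985.7$)
$F = 56$ ($F = 70 - 14 = 56$)
$F r = 56 \left(- \frac{8957}{3}\right) = - \frac{501592}{3}$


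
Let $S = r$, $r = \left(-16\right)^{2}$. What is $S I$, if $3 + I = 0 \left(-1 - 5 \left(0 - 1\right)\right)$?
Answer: $-768$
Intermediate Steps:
$r = 256$
$I = -3$ ($I = -3 + 0 \left(-1 - 5 \left(0 - 1\right)\right) = -3 + 0 \left(-1 - -5\right) = -3 + 0 \left(-1 + 5\right) = -3 + 0 \cdot 4 = -3 + 0 = -3$)
$S = 256$
$S I = 256 \left(-3\right) = -768$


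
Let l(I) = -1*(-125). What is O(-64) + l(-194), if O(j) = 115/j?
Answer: 7885/64 ≈ 123.20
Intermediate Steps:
l(I) = 125
O(-64) + l(-194) = 115/(-64) + 125 = 115*(-1/64) + 125 = -115/64 + 125 = 7885/64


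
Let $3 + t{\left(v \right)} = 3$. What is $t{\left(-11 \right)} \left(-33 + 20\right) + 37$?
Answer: $37$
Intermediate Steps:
$t{\left(v \right)} = 0$ ($t{\left(v \right)} = -3 + 3 = 0$)
$t{\left(-11 \right)} \left(-33 + 20\right) + 37 = 0 \left(-33 + 20\right) + 37 = 0 \left(-13\right) + 37 = 0 + 37 = 37$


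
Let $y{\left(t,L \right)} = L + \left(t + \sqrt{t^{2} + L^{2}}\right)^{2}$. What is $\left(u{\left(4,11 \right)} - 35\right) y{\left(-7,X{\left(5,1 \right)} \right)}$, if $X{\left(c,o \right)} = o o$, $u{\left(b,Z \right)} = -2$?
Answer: $-3700 + 2590 \sqrt{2} \approx -37.187$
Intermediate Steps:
$X{\left(c,o \right)} = o^{2}$
$y{\left(t,L \right)} = L + \left(t + \sqrt{L^{2} + t^{2}}\right)^{2}$
$\left(u{\left(4,11 \right)} - 35\right) y{\left(-7,X{\left(5,1 \right)} \right)} = \left(-2 - 35\right) \left(1^{2} + \left(-7 + \sqrt{\left(1^{2}\right)^{2} + \left(-7\right)^{2}}\right)^{2}\right) = - 37 \left(1 + \left(-7 + \sqrt{1^{2} + 49}\right)^{2}\right) = - 37 \left(1 + \left(-7 + \sqrt{1 + 49}\right)^{2}\right) = - 37 \left(1 + \left(-7 + \sqrt{50}\right)^{2}\right) = - 37 \left(1 + \left(-7 + 5 \sqrt{2}\right)^{2}\right) = -37 - 37 \left(-7 + 5 \sqrt{2}\right)^{2}$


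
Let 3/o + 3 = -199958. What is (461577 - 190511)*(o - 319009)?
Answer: -17291126292363032/199961 ≈ -8.6473e+10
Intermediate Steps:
o = -3/199961 (o = 3/(-3 - 199958) = 3/(-199961) = 3*(-1/199961) = -3/199961 ≈ -1.5003e-5)
(461577 - 190511)*(o - 319009) = (461577 - 190511)*(-3/199961 - 319009) = 271066*(-63789358652/199961) = -17291126292363032/199961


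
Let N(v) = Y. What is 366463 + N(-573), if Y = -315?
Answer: 366148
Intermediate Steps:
N(v) = -315
366463 + N(-573) = 366463 - 315 = 366148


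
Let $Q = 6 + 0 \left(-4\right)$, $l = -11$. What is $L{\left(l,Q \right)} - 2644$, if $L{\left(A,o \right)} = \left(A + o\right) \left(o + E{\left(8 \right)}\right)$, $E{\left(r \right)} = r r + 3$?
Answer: $-3009$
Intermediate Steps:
$Q = 6$ ($Q = 6 + 0 = 6$)
$E{\left(r \right)} = 3 + r^{2}$ ($E{\left(r \right)} = r^{2} + 3 = 3 + r^{2}$)
$L{\left(A,o \right)} = \left(67 + o\right) \left(A + o\right)$ ($L{\left(A,o \right)} = \left(A + o\right) \left(o + \left(3 + 8^{2}\right)\right) = \left(A + o\right) \left(o + \left(3 + 64\right)\right) = \left(A + o\right) \left(o + 67\right) = \left(A + o\right) \left(67 + o\right) = \left(67 + o\right) \left(A + o\right)$)
$L{\left(l,Q \right)} - 2644 = \left(6^{2} + 67 \left(-11\right) + 67 \cdot 6 - 66\right) - 2644 = \left(36 - 737 + 402 - 66\right) - 2644 = -365 - 2644 = -3009$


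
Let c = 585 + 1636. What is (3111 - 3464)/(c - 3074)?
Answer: 353/853 ≈ 0.41383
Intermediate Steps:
c = 2221
(3111 - 3464)/(c - 3074) = (3111 - 3464)/(2221 - 3074) = -353/(-853) = -353*(-1/853) = 353/853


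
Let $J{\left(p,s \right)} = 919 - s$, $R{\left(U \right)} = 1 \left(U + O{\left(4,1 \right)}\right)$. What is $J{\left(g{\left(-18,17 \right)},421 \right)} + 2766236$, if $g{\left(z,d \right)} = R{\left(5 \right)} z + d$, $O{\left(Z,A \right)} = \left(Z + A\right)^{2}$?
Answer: $2766734$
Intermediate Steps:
$O{\left(Z,A \right)} = \left(A + Z\right)^{2}$
$R{\left(U \right)} = 25 + U$ ($R{\left(U \right)} = 1 \left(U + \left(1 + 4\right)^{2}\right) = 1 \left(U + 5^{2}\right) = 1 \left(U + 25\right) = 1 \left(25 + U\right) = 25 + U$)
$g{\left(z,d \right)} = d + 30 z$ ($g{\left(z,d \right)} = \left(25 + 5\right) z + d = 30 z + d = d + 30 z$)
$J{\left(g{\left(-18,17 \right)},421 \right)} + 2766236 = \left(919 - 421\right) + 2766236 = 498 + 2766236 = 2766734$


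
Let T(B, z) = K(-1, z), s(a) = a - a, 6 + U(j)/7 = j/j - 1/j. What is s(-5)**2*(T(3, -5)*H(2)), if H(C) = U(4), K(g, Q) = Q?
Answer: 0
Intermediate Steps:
U(j) = -35 - 7/j (U(j) = -42 + 7*(j/j - 1/j) = -42 + 7*(1 - 1/j) = -42 + (7 - 7/j) = -35 - 7/j)
s(a) = 0
T(B, z) = z
H(C) = -147/4 (H(C) = -35 - 7/4 = -147/4)
s(-5)**2*(T(3, -5)*H(2)) = 0**2*(-5*(-147/4)) = 0*(735/4) = 0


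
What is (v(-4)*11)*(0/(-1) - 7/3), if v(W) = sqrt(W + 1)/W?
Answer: 77*I*sqrt(3)/12 ≈ 11.114*I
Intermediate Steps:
v(W) = sqrt(1 + W)/W
(v(-4)*11)*(0/(-1) - 7/3) = ((sqrt(1 - 4)/(-4))*11)*(0/(-1) - 7/3) = (-I*sqrt(3)/4*11)*(0*(-1) - 7*1/3) = (-I*sqrt(3)/4*11)*(0 - 7/3) = (-I*sqrt(3)/4*11)*(-7/3) = -11*I*sqrt(3)/4*(-7/3) = 77*I*sqrt(3)/12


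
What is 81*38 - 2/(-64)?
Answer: 98497/32 ≈ 3078.0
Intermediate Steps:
81*38 - 2/(-64) = 3078 - 2*(-1/64) = 3078 + 1/32 = 98497/32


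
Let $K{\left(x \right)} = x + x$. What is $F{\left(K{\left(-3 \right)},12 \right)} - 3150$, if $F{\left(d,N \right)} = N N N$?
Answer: $-1422$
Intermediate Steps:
$K{\left(x \right)} = 2 x$
$F{\left(d,N \right)} = N^{3}$ ($F{\left(d,N \right)} = N^{2} N = N^{3}$)
$F{\left(K{\left(-3 \right)},12 \right)} - 3150 = 12^{3} - 3150 = 1728 - 3150 = -1422$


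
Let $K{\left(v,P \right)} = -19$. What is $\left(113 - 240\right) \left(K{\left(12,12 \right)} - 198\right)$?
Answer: $27559$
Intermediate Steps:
$\left(113 - 240\right) \left(K{\left(12,12 \right)} - 198\right) = \left(113 - 240\right) \left(-19 - 198\right) = \left(-127\right) \left(-217\right) = 27559$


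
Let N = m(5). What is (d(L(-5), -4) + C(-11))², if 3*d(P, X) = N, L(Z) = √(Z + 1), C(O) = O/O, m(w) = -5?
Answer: 4/9 ≈ 0.44444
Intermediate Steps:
N = -5
C(O) = 1
L(Z) = √(1 + Z)
d(P, X) = -5/3 (d(P, X) = (⅓)*(-5) = -5/3)
(d(L(-5), -4) + C(-11))² = (-5/3 + 1)² = (-⅔)² = 4/9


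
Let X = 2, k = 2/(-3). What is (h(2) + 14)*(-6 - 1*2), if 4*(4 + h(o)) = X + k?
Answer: -248/3 ≈ -82.667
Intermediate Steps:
k = -⅔ (k = 2*(-⅓) = -⅔ ≈ -0.66667)
h(o) = -11/3 (h(o) = -4 + (2 - ⅔)/4 = -4 + (¼)*(4/3) = -4 + ⅓ = -11/3)
(h(2) + 14)*(-6 - 1*2) = (-11/3 + 14)*(-6 - 1*2) = 31*(-6 - 2)/3 = (31/3)*(-8) = -248/3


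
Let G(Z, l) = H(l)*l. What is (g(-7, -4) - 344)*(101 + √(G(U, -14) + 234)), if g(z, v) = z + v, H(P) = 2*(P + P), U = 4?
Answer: -35855 - 355*√1018 ≈ -47182.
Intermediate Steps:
H(P) = 4*P (H(P) = 2*(2*P) = 4*P)
g(z, v) = v + z
G(Z, l) = 4*l² (G(Z, l) = (4*l)*l = 4*l²)
(g(-7, -4) - 344)*(101 + √(G(U, -14) + 234)) = ((-4 - 7) - 344)*(101 + √(4*(-14)² + 234)) = (-11 - 344)*(101 + √(4*196 + 234)) = -355*(101 + √(784 + 234)) = -355*(101 + √1018) = -35855 - 355*√1018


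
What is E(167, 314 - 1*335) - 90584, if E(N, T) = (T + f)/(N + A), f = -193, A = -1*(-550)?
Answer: -64948942/717 ≈ -90584.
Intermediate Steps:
A = 550
E(N, T) = (-193 + T)/(550 + N) (E(N, T) = (T - 193)/(N + 550) = (-193 + T)/(550 + N))
E(167, 314 - 1*335) - 90584 = (-193 + (314 - 1*335))/(550 + 167) - 90584 = (-193 + (314 - 335))/717 - 90584 = (-193 - 21)/717 - 90584 = (1/717)*(-214) - 90584 = -214/717 - 90584 = -64948942/717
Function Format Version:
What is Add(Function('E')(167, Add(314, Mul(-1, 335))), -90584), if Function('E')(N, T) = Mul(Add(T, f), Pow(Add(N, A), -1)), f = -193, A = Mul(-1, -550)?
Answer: Rational(-64948942, 717) ≈ -90584.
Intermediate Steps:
A = 550
Function('E')(N, T) = Mul(Pow(Add(550, N), -1), Add(-193, T)) (Function('E')(N, T) = Mul(Add(T, -193), Pow(Add(N, 550), -1)) = Mul(Add(-193, T), Pow(Add(550, N), -1)) = Mul(Pow(Add(550, N), -1), Add(-193, T)))
Add(Function('E')(167, Add(314, Mul(-1, 335))), -90584) = Add(Mul(Pow(Add(550, 167), -1), Add(-193, Add(314, Mul(-1, 335)))), -90584) = Add(Mul(Pow(717, -1), Add(-193, Add(314, -335))), -90584) = Add(Mul(Rational(1, 717), Add(-193, -21)), -90584) = Add(Mul(Rational(1, 717), -214), -90584) = Add(Rational(-214, 717), -90584) = Rational(-64948942, 717)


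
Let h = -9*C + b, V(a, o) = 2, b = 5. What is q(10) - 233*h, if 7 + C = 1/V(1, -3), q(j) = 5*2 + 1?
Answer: -29569/2 ≈ -14785.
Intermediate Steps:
q(j) = 11 (q(j) = 10 + 1 = 11)
C = -13/2 (C = -7 + 1/2 = -7 + ½ = -13/2 ≈ -6.5000)
h = 127/2 (h = -9*(-13/2) + 5 = 117/2 + 5 = 127/2 ≈ 63.500)
q(10) - 233*h = 11 - 233*127/2 = 11 - 29591/2 = -29569/2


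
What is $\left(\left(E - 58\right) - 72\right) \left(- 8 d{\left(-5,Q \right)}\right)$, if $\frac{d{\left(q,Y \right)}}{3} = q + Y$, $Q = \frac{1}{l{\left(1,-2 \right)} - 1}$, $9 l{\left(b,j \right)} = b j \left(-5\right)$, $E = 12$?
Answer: $11328$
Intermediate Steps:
$l{\left(b,j \right)} = - \frac{5 b j}{9}$ ($l{\left(b,j \right)} = \frac{b j \left(-5\right)}{9} = \frac{\left(-5\right) b j}{9} = - \frac{5 b j}{9}$)
$Q = 9$ ($Q = \frac{1}{\left(- \frac{5}{9}\right) 1 \left(-2\right) - 1} = \frac{1}{\frac{10}{9} - 1} = \frac{1}{\frac{1}{9}} = 9$)
$d{\left(q,Y \right)} = 3 Y + 3 q$ ($d{\left(q,Y \right)} = 3 \left(q + Y\right) = 3 \left(Y + q\right) = 3 Y + 3 q$)
$\left(\left(E - 58\right) - 72\right) \left(- 8 d{\left(-5,Q \right)}\right) = \left(\left(12 - 58\right) - 72\right) \left(- 8 \left(3 \cdot 9 + 3 \left(-5\right)\right)\right) = \left(-46 - 72\right) \left(- 8 \left(27 - 15\right)\right) = - 118 \left(\left(-8\right) 12\right) = \left(-118\right) \left(-96\right) = 11328$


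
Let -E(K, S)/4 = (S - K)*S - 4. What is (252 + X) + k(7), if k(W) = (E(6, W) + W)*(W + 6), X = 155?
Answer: 342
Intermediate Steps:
E(K, S) = 16 - 4*S*(S - K) (E(K, S) = -4*((S - K)*S - 4) = -4*(S*(S - K) - 4) = -4*(-4 + S*(S - K)) = 16 - 4*S*(S - K))
k(W) = (6 + W)*(16 - 4*W² + 25*W) (k(W) = ((16 - 4*W² + 4*6*W) + W)*(W + 6) = ((16 - 4*W² + 24*W) + W)*(6 + W) = (16 - 4*W² + 25*W)*(6 + W) = (6 + W)*(16 - 4*W² + 25*W))
(252 + X) + k(7) = (252 + 155) + (96 + 7² - 4*7³ + 166*7) = 407 + (96 + 49 - 4*343 + 1162) = 407 + (96 + 49 - 1372 + 1162) = 407 - 65 = 342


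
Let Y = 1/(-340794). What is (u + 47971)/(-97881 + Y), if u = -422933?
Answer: 127784799828/33357257515 ≈ 3.8308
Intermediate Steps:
Y = -1/340794 ≈ -2.9343e-6
(u + 47971)/(-97881 + Y) = (-422933 + 47971)/(-97881 - 1/340794) = -374962/(-33357257515/340794) = -374962*(-340794/33357257515) = 127784799828/33357257515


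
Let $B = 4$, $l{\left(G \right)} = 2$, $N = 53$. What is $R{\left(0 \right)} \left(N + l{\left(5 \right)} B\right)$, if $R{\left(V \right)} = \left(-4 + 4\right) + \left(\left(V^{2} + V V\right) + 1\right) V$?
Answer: $0$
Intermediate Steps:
$R{\left(V \right)} = V \left(1 + 2 V^{2}\right)$ ($R{\left(V \right)} = 0 + \left(\left(V^{2} + V^{2}\right) + 1\right) V = 0 + \left(2 V^{2} + 1\right) V = 0 + \left(1 + 2 V^{2}\right) V = 0 + V \left(1 + 2 V^{2}\right) = V \left(1 + 2 V^{2}\right)$)
$R{\left(0 \right)} \left(N + l{\left(5 \right)} B\right) = \left(0 + 2 \cdot 0^{3}\right) \left(53 + 2 \cdot 4\right) = \left(0 + 2 \cdot 0\right) \left(53 + 8\right) = \left(0 + 0\right) 61 = 0 \cdot 61 = 0$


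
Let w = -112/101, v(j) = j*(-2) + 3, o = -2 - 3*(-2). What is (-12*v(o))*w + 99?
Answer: 3279/101 ≈ 32.465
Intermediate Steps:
o = 4 (o = -2 + 6 = 4)
v(j) = 3 - 2*j (v(j) = -2*j + 3 = 3 - 2*j)
w = -112/101 (w = -112*1/101 = -112/101 ≈ -1.1089)
(-12*v(o))*w + 99 = -12*(3 - 2*4)*(-112/101) + 99 = -12*(3 - 8)*(-112/101) + 99 = -12*(-5)*(-112/101) + 99 = 60*(-112/101) + 99 = -6720/101 + 99 = 3279/101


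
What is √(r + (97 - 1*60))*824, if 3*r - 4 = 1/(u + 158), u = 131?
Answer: 1648*√24927/51 ≈ 5101.8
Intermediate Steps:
r = 1157/867 (r = 4/3 + 1/(3*(131 + 158)) = 4/3 + (⅓)/289 = 4/3 + (⅓)*(1/289) = 4/3 + 1/867 = 1157/867 ≈ 1.3345)
√(r + (97 - 1*60))*824 = √(1157/867 + (97 - 1*60))*824 = √(1157/867 + (97 - 60))*824 = √(1157/867 + 37)*824 = √(33236/867)*824 = (2*√24927/51)*824 = 1648*√24927/51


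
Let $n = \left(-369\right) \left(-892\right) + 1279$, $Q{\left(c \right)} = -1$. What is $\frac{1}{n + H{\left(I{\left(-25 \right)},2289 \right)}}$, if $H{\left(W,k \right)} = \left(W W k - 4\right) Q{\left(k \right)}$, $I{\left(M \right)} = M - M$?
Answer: $\frac{1}{330431} \approx 3.0264 \cdot 10^{-6}$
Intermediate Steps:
$I{\left(M \right)} = 0$
$H{\left(W,k \right)} = 4 - k W^{2}$ ($H{\left(W,k \right)} = \left(W W k - 4\right) \left(-1\right) = \left(W^{2} k - 4\right) \left(-1\right) = \left(k W^{2} - 4\right) \left(-1\right) = \left(-4 + k W^{2}\right) \left(-1\right) = 4 - k W^{2}$)
$n = 330427$ ($n = 329148 + 1279 = 330427$)
$\frac{1}{n + H{\left(I{\left(-25 \right)},2289 \right)}} = \frac{1}{330427 + \left(4 - 2289 \cdot 0^{2}\right)} = \frac{1}{330427 + \left(4 - 2289 \cdot 0\right)} = \frac{1}{330427 + \left(4 + 0\right)} = \frac{1}{330427 + 4} = \frac{1}{330431}$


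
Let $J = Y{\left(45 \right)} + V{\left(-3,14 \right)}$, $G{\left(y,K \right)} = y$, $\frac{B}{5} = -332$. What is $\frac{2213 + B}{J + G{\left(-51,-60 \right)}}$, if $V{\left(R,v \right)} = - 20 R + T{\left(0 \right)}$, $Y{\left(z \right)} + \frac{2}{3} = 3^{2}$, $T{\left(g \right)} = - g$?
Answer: $\frac{1659}{52} \approx 31.904$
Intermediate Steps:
$B = -1660$ ($B = 5 \left(-332\right) = -1660$)
$Y{\left(z \right)} = \frac{25}{3}$ ($Y{\left(z \right)} = - \frac{2}{3} + 3^{2} = - \frac{2}{3} + 9 = \frac{25}{3}$)
$V{\left(R,v \right)} = - 20 R$ ($V{\left(R,v \right)} = - 20 R - 0 = - 20 R + 0 = - 20 R$)
$J = \frac{205}{3}$ ($J = \frac{25}{3} - -60 = \frac{25}{3} + 60 = \frac{205}{3} \approx 68.333$)
$\frac{2213 + B}{J + G{\left(-51,-60 \right)}} = \frac{2213 - 1660}{\frac{205}{3} - 51} = \frac{553}{\frac{52}{3}} = 553 \cdot \frac{3}{52} = \frac{1659}{52}$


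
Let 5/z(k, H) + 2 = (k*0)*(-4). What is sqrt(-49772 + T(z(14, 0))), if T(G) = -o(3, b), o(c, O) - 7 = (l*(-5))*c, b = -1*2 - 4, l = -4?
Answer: I*sqrt(49839) ≈ 223.25*I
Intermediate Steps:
z(k, H) = -5/2 (z(k, H) = 5/(-2 + (k*0)*(-4)) = 5/(-2 + 0*(-4)) = 5/(-2 + 0) = 5/(-2) = 5*(-1/2) = -5/2)
b = -6 (b = -2 - 4 = -6)
o(c, O) = 7 + 20*c (o(c, O) = 7 + (-4*(-5))*c = 7 + 20*c)
T(G) = -67 (T(G) = -(7 + 20*3) = -(7 + 60) = -1*67 = -67)
sqrt(-49772 + T(z(14, 0))) = sqrt(-49772 - 67) = sqrt(-49839) = I*sqrt(49839)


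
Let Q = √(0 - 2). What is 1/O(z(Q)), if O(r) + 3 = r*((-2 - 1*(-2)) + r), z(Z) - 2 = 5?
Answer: 1/46 ≈ 0.021739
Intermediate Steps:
Q = I*√2 (Q = √(-2) = I*√2 ≈ 1.4142*I)
z(Z) = 7 (z(Z) = 2 + 5 = 7)
O(r) = -3 + r² (O(r) = -3 + r*((-2 - 1*(-2)) + r) = -3 + r*((-2 + 2) + r) = -3 + r*(0 + r) = -3 + r*r = -3 + r²)
1/O(z(Q)) = 1/(-3 + 7²) = 1/(-3 + 49) = 1/46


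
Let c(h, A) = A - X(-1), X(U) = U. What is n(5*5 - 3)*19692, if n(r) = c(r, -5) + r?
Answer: 354456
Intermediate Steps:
c(h, A) = 1 + A (c(h, A) = A - 1*(-1) = A + 1 = 1 + A)
n(r) = -4 + r (n(r) = (1 - 5) + r = -4 + r)
n(5*5 - 3)*19692 = (-4 + (5*5 - 3))*19692 = (-4 + (25 - 3))*19692 = (-4 + 22)*19692 = 18*19692 = 354456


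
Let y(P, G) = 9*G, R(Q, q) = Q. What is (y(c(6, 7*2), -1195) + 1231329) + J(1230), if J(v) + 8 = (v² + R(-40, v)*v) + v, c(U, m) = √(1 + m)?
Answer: 2685496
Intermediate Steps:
J(v) = -8 + v² - 39*v (J(v) = -8 + ((v² - 40*v) + v) = -8 + (v² - 39*v) = -8 + v² - 39*v)
(y(c(6, 7*2), -1195) + 1231329) + J(1230) = (9*(-1195) + 1231329) + (-8 + 1230² - 39*1230) = (-10755 + 1231329) + (-8 + 1512900 - 47970) = 1220574 + 1464922 = 2685496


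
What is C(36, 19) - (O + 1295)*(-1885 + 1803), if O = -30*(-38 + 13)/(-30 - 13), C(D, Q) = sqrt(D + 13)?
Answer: 4504971/43 ≈ 1.0477e+5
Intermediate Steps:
C(D, Q) = sqrt(13 + D)
O = -750/43 (O = -(-750)/(-43) = -(-750)*(-1)/43 = -30*25/43 = -750/43 ≈ -17.442)
C(36, 19) - (O + 1295)*(-1885 + 1803) = sqrt(13 + 36) - (-750/43 + 1295)*(-1885 + 1803) = sqrt(49) - 54935*(-82)/43 = 7 - 1*(-4504670/43) = 7 + 4504670/43 = 4504971/43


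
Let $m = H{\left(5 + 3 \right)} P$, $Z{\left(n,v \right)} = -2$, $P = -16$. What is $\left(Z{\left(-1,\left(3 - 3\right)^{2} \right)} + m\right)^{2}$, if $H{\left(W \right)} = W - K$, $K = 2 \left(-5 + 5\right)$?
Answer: $16900$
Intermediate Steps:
$K = 0$ ($K = 2 \cdot 0 = 0$)
$H{\left(W \right)} = W$ ($H{\left(W \right)} = W - 0 = W + 0 = W$)
$m = -128$ ($m = \left(5 + 3\right) \left(-16\right) = 8 \left(-16\right) = -128$)
$\left(Z{\left(-1,\left(3 - 3\right)^{2} \right)} + m\right)^{2} = \left(-2 - 128\right)^{2} = \left(-130\right)^{2} = 16900$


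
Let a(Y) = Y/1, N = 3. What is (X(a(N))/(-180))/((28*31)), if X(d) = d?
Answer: -1/52080 ≈ -1.9201e-5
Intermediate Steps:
a(Y) = Y (a(Y) = Y*1 = Y)
(X(a(N))/(-180))/((28*31)) = (3/(-180))/((28*31)) = (3*(-1/180))/868 = -1/60*1/868 = -1/52080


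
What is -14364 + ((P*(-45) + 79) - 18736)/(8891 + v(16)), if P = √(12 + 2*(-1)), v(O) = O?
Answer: -42652935/2969 - 15*√10/2969 ≈ -14366.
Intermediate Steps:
P = √10 (P = √(12 - 2) = √10 ≈ 3.1623)
-14364 + ((P*(-45) + 79) - 18736)/(8891 + v(16)) = -14364 + ((√10*(-45) + 79) - 18736)/(8891 + 16) = -14364 + ((-45*√10 + 79) - 18736)/8907 = -14364 + ((79 - 45*√10) - 18736)*(1/8907) = -14364 + (-18657 - 45*√10)*(1/8907) = -14364 + (-6219/2969 - 15*√10/2969) = -42652935/2969 - 15*√10/2969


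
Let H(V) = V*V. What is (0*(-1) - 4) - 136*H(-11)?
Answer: -16460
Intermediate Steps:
H(V) = V²
(0*(-1) - 4) - 136*H(-11) = (0*(-1) - 4) - 136*(-11)² = (0 - 4) - 136*121 = -4 - 16456 = -16460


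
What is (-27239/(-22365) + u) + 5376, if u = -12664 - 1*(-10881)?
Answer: 80384684/22365 ≈ 3594.2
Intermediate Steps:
u = -1783 (u = -12664 + 10881 = -1783)
(-27239/(-22365) + u) + 5376 = (-27239/(-22365) - 1783) + 5376 = (-27239*(-1/22365) - 1783) + 5376 = (27239/22365 - 1783) + 5376 = -39849556/22365 + 5376 = 80384684/22365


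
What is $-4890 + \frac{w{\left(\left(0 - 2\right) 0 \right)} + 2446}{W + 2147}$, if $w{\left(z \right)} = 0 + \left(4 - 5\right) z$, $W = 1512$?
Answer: $- \frac{17890064}{3659} \approx -4889.3$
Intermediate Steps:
$w{\left(z \right)} = - z$ ($w{\left(z \right)} = 0 - z = - z$)
$-4890 + \frac{w{\left(\left(0 - 2\right) 0 \right)} + 2446}{W + 2147} = -4890 + \frac{- \left(0 - 2\right) 0 + 2446}{1512 + 2147} = -4890 + \frac{- \left(-2\right) 0 + 2446}{3659} = -4890 + \left(\left(-1\right) 0 + 2446\right) \frac{1}{3659} = -4890 + \left(0 + 2446\right) \frac{1}{3659} = -4890 + 2446 \cdot \frac{1}{3659} = -4890 + \frac{2446}{3659} = - \frac{17890064}{3659}$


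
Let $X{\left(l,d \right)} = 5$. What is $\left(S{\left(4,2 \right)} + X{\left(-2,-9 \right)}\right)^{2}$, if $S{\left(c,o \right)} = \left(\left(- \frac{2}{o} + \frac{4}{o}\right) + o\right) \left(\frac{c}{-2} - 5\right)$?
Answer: $256$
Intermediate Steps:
$S{\left(c,o \right)} = \left(-5 - \frac{c}{2}\right) \left(o + \frac{2}{o}\right)$ ($S{\left(c,o \right)} = \left(\frac{2}{o} + o\right) \left(c \left(- \frac{1}{2}\right) - 5\right) = \left(o + \frac{2}{o}\right) \left(- \frac{c}{2} - 5\right) = \left(o + \frac{2}{o}\right) \left(-5 - \frac{c}{2}\right) = \left(-5 - \frac{c}{2}\right) \left(o + \frac{2}{o}\right)$)
$\left(S{\left(4,2 \right)} + X{\left(-2,-9 \right)}\right)^{2} = \left(\frac{-10 - 4 + \frac{2^{2} \left(-10 - 4\right)}{2}}{2} + 5\right)^{2} = \left(\frac{-10 - 4 + \frac{1}{2} \cdot 4 \left(-10 - 4\right)}{2} + 5\right)^{2} = \left(\frac{-10 - 4 + \frac{1}{2} \cdot 4 \left(-14\right)}{2} + 5\right)^{2} = \left(\frac{-10 - 4 - 28}{2} + 5\right)^{2} = \left(\frac{1}{2} \left(-42\right) + 5\right)^{2} = \left(-21 + 5\right)^{2} = \left(-16\right)^{2} = 256$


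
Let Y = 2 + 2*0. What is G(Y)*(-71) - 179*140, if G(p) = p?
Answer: -25202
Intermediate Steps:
Y = 2 (Y = 2 + 0 = 2)
G(Y)*(-71) - 179*140 = 2*(-71) - 179*140 = -142 - 25060 = -25202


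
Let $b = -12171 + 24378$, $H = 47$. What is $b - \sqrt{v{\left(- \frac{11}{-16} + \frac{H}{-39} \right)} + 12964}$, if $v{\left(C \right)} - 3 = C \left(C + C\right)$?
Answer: $12207 - \frac{5 \sqrt{201969890}}{624} \approx 12093.0$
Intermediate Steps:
$v{\left(C \right)} = 3 + 2 C^{2}$ ($v{\left(C \right)} = 3 + C \left(C + C\right) = 3 + C 2 C = 3 + 2 C^{2}$)
$b = 12207$
$b - \sqrt{v{\left(- \frac{11}{-16} + \frac{H}{-39} \right)} + 12964} = 12207 - \sqrt{\left(3 + 2 \left(- \frac{11}{-16} + \frac{47}{-39}\right)^{2}\right) + 12964} = 12207 - \sqrt{\left(3 + 2 \left(\left(-11\right) \left(- \frac{1}{16}\right) + 47 \left(- \frac{1}{39}\right)\right)^{2}\right) + 12964} = 12207 - \sqrt{\left(3 + 2 \left(\frac{11}{16} - \frac{47}{39}\right)^{2}\right) + 12964} = 12207 - \sqrt{\left(3 + 2 \left(- \frac{323}{624}\right)^{2}\right) + 12964} = 12207 - \sqrt{\left(3 + 2 \cdot \frac{104329}{389376}\right) + 12964} = 12207 - \sqrt{\left(3 + \frac{104329}{194688}\right) + 12964} = 12207 - \sqrt{\frac{688393}{194688} + 12964} = 12207 - \sqrt{\frac{2524623625}{194688}} = 12207 - \frac{5 \sqrt{201969890}}{624}$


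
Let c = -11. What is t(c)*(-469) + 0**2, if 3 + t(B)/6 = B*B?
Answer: -332052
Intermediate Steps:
t(B) = -18 + 6*B**2 (t(B) = -18 + 6*(B*B) = -18 + 6*B**2)
t(c)*(-469) + 0**2 = (-18 + 6*(-11)**2)*(-469) + 0**2 = (-18 + 6*121)*(-469) + 0 = (-18 + 726)*(-469) + 0 = 708*(-469) + 0 = -332052 + 0 = -332052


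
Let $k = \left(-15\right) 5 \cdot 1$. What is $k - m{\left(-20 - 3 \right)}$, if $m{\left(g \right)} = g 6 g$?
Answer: $-3249$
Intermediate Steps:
$m{\left(g \right)} = 6 g^{2}$ ($m{\left(g \right)} = 6 g g = 6 g^{2}$)
$k = -75$ ($k = \left(-75\right) 1 = -75$)
$k - m{\left(-20 - 3 \right)} = -75 - 6 \left(-20 - 3\right)^{2} = -75 - 6 \left(-23\right)^{2} = -75 - 6 \cdot 529 = -75 - 3174 = -3249$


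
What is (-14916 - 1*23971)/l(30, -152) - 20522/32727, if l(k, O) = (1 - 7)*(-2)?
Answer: -141433457/43636 ≈ -3241.2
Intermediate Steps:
l(k, O) = 12 (l(k, O) = -6*(-2) = 12)
(-14916 - 1*23971)/l(30, -152) - 20522/32727 = (-14916 - 1*23971)/12 - 20522/32727 = (-14916 - 23971)*(1/12) - 20522*1/32727 = -38887*1/12 - 20522/32727 = -38887/12 - 20522/32727 = -141433457/43636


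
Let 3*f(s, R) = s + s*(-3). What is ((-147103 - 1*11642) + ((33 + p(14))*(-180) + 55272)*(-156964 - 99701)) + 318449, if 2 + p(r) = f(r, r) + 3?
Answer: -13046635576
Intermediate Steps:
f(s, R) = -2*s/3 (f(s, R) = (s + s*(-3))/3 = (s - 3*s)/3 = (-2*s)/3 = -2*s/3)
p(r) = 1 - 2*r/3 (p(r) = -2 + (-2*r/3 + 3) = -2 + (3 - 2*r/3) = 1 - 2*r/3)
((-147103 - 1*11642) + ((33 + p(14))*(-180) + 55272)*(-156964 - 99701)) + 318449 = ((-147103 - 1*11642) + ((33 + (1 - ⅔*14))*(-180) + 55272)*(-156964 - 99701)) + 318449 = ((-147103 - 11642) + ((33 + (1 - 28/3))*(-180) + 55272)*(-256665)) + 318449 = (-158745 + ((33 - 25/3)*(-180) + 55272)*(-256665)) + 318449 = (-158745 + ((74/3)*(-180) + 55272)*(-256665)) + 318449 = (-158745 + (-4440 + 55272)*(-256665)) + 318449 = (-158745 + 50832*(-256665)) + 318449 = (-158745 - 13046795280) + 318449 = -13046954025 + 318449 = -13046635576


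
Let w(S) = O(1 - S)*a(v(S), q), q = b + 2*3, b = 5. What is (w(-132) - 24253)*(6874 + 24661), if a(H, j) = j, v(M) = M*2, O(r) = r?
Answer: -718682650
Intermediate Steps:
v(M) = 2*M
q = 11 (q = 5 + 2*3 = 5 + 6 = 11)
w(S) = 11 - 11*S (w(S) = (1 - S)*11 = 11 - 11*S)
(w(-132) - 24253)*(6874 + 24661) = ((11 - 11*(-132)) - 24253)*(6874 + 24661) = ((11 + 1452) - 24253)*31535 = (1463 - 24253)*31535 = -22790*31535 = -718682650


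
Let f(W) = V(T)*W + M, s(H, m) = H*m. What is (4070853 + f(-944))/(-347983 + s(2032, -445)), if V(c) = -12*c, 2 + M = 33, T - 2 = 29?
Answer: -4422052/1252223 ≈ -3.5314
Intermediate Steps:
T = 31 (T = 2 + 29 = 31)
M = 31 (M = -2 + 33 = 31)
f(W) = 31 - 372*W (f(W) = (-12*31)*W + 31 = -372*W + 31 = 31 - 372*W)
(4070853 + f(-944))/(-347983 + s(2032, -445)) = (4070853 + (31 - 372*(-944)))/(-347983 + 2032*(-445)) = (4070853 + (31 + 351168))/(-347983 - 904240) = (4070853 + 351199)/(-1252223) = 4422052*(-1/1252223) = -4422052/1252223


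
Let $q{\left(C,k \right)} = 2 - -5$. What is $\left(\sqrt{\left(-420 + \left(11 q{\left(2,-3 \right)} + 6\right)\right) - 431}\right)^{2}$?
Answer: $-768$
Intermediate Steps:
$q{\left(C,k \right)} = 7$ ($q{\left(C,k \right)} = 2 + 5 = 7$)
$\left(\sqrt{\left(-420 + \left(11 q{\left(2,-3 \right)} + 6\right)\right) - 431}\right)^{2} = \left(\sqrt{\left(-420 + \left(11 \cdot 7 + 6\right)\right) - 431}\right)^{2} = \left(\sqrt{\left(-420 + \left(77 + 6\right)\right) - 431}\right)^{2} = \left(\sqrt{\left(-420 + 83\right) - 431}\right)^{2} = \left(\sqrt{-337 - 431}\right)^{2} = \left(\sqrt{-768}\right)^{2} = \left(16 i \sqrt{3}\right)^{2} = -768$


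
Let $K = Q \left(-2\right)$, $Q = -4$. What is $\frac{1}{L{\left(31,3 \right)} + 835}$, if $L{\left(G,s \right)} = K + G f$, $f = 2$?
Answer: $\frac{1}{905} \approx 0.001105$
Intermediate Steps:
$K = 8$ ($K = \left(-4\right) \left(-2\right) = 8$)
$L{\left(G,s \right)} = 8 + 2 G$ ($L{\left(G,s \right)} = 8 + G 2 = 8 + 2 G$)
$\frac{1}{L{\left(31,3 \right)} + 835} = \frac{1}{\left(8 + 2 \cdot 31\right) + 835} = \frac{1}{\left(8 + 62\right) + 835} = \frac{1}{70 + 835} = \frac{1}{905}$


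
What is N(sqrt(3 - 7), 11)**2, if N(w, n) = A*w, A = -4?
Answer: -64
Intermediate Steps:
N(w, n) = -4*w
N(sqrt(3 - 7), 11)**2 = (-4*sqrt(3 - 7))**2 = (-8*I)**2 = -64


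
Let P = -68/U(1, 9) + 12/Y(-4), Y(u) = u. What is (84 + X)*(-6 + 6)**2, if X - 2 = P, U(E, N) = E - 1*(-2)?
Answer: 0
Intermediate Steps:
U(E, N) = 2 + E (U(E, N) = E + 2 = 2 + E)
P = -77/3 (P = -68/(2 + 1) + 12/(-4) = -68/3 + 12*(-1/4) = -68*1/3 - 3 = -68/3 - 3 = -77/3 ≈ -25.667)
X = -71/3 (X = 2 - 77/3 = -71/3 ≈ -23.667)
(84 + X)*(-6 + 6)**2 = (84 - 71/3)*(-6 + 6)**2 = (181/3)*0**2 = (181/3)*0 = 0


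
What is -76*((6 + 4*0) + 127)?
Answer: -10108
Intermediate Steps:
-76*((6 + 4*0) + 127) = -76*((6 + 0) + 127) = -76*(6 + 127) = -76*133 = -10108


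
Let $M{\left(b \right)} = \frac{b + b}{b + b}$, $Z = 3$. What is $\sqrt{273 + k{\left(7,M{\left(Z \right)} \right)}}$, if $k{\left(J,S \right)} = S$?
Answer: $\sqrt{274} \approx 16.553$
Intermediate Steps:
$M{\left(b \right)} = 1$ ($M{\left(b \right)} = \frac{2 b}{2 b} = 2 b \frac{1}{2 b} = 1$)
$\sqrt{273 + k{\left(7,M{\left(Z \right)} \right)}} = \sqrt{273 + 1} = \sqrt{274}$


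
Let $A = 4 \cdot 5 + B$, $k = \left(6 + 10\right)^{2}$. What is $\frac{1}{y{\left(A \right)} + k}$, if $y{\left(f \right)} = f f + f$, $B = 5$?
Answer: $\frac{1}{906} \approx 0.0011038$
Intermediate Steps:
$k = 256$ ($k = 16^{2} = 256$)
$A = 25$ ($A = 4 \cdot 5 + 5 = 20 + 5 = 25$)
$y{\left(f \right)} = f + f^{2}$ ($y{\left(f \right)} = f^{2} + f = f + f^{2}$)
$\frac{1}{y{\left(A \right)} + k} = \frac{1}{25 \left(1 + 25\right) + 256} = \frac{1}{25 \cdot 26 + 256} = \frac{1}{650 + 256} = \frac{1}{906}$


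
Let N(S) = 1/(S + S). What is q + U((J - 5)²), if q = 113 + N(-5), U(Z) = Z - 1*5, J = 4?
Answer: 1089/10 ≈ 108.90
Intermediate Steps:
U(Z) = -5 + Z (U(Z) = Z - 5 = -5 + Z)
N(S) = 1/(2*S)
q = 1129/10 (q = 113 + (½)/(-5) = 113 + (½)*(-⅕) = 113 - ⅒ = 1129/10 ≈ 112.90)
q + U((J - 5)²) = 1129/10 + (-5 + (4 - 5)²) = 1129/10 + (-5 + (-1)²) = 1129/10 + (-5 + 1) = 1129/10 - 4 = 1089/10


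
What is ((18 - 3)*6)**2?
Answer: 8100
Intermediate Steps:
((18 - 3)*6)**2 = (15*6)**2 = 90**2 = 8100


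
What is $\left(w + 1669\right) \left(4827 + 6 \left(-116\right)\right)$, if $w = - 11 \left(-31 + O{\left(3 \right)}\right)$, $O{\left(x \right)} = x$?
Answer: $8166987$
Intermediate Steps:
$w = 308$ ($w = - 11 \left(-31 + 3\right) = \left(-11\right) \left(-28\right) = 308$)
$\left(w + 1669\right) \left(4827 + 6 \left(-116\right)\right) = \left(308 + 1669\right) \left(4827 + 6 \left(-116\right)\right) = 1977 \left(4827 - 696\right) = 1977 \cdot 4131 = 8166987$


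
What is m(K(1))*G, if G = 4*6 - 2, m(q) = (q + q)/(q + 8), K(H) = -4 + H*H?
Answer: -132/5 ≈ -26.400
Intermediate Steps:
K(H) = -4 + H²
m(q) = 2*q/(8 + q) (m(q) = (2*q)/(8 + q) = 2*q/(8 + q))
G = 22 (G = 24 - 2 = 22)
m(K(1))*G = (2*(-4 + 1²)/(8 + (-4 + 1²)))*22 = (2*(-4 + 1)/(8 + (-4 + 1)))*22 = (2*(-3)/(8 - 3))*22 = (2*(-3)/5)*22 = (2*(-3)*(⅕))*22 = -6/5*22 = -132/5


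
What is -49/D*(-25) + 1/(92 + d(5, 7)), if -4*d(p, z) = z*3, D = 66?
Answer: 425339/22902 ≈ 18.572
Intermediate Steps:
d(p, z) = -3*z/4 (d(p, z) = -z*3/4 = -3*z/4)
-49/D*(-25) + 1/(92 + d(5, 7)) = -49/66*(-25) + 1/(92 - 3/4*7) = -49*1/66*(-25) + 1/(92 - 21/4) = -49/66*(-25) + 1/(347/4) = 1225/66 + 4/347 = 425339/22902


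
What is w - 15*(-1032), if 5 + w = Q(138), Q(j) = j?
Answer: 15613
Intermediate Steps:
w = 133 (w = -5 + 138 = 133)
w - 15*(-1032) = 133 - 15*(-1032) = 133 - 1*(-15480) = 133 + 15480 = 15613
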